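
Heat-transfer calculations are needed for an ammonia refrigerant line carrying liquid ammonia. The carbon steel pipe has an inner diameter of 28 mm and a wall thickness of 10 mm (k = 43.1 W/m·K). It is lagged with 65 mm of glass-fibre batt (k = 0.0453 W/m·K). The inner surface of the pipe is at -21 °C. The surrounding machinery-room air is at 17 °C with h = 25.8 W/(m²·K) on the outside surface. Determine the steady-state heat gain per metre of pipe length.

q′ ≈ 8.13 W/m

Cylindrical conduction, so R = ln(r₂/r₁)/(2πkL) per layer, in series:
R_carbon steel pipe wall = ln(24/14)/(2π×43.1×1) = 0.00199 K/W
R_glass-fibre batt = ln(89/24)/(2π×0.0453×1) = 4.605 K/W
R_outer film = 1/(h_o·2πr_oL) = 1/(25.8×2π×0.089×1) = 0.06931 K/W
R_total = 4.676 K/W
Q = ΔT/R_total = 38/4.676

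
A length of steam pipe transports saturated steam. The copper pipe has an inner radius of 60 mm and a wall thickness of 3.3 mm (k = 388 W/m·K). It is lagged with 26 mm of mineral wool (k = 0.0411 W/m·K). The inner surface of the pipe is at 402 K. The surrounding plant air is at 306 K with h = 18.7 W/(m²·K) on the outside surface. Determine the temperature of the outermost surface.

T ≈ 312 K

For a radial system each layer contributes R = ln(r_out/r_in)/(2πkL); films add R = 1/(hA).
R_copper pipe wall = ln(63.3/60)/(2π×388×1) = 2.196×10^-5 K/W
R_mineral wool = ln(89.3/63.3)/(2π×0.0411×1) = 1.333 K/W
R_outer film = 1/(h_o·2πr_oL) = 1/(18.7×2π×0.0893×1) = 0.09531 K/W
R_total = 1.428 K/W
Q = ΔT/R_total = 96/1.428
Q = 67.2 W/m
T_interface = T_inner − Q·ΣR(inner→interface) = 402 − 67.2×1.333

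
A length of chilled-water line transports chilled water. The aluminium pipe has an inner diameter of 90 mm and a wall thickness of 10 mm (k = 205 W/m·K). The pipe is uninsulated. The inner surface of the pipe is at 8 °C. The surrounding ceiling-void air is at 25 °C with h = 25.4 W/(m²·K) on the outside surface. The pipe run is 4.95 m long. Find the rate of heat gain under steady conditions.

Per-layer cylindrical resistances, series-summed:
R_aluminium pipe wall = ln(55/45)/(2π×205×4.95) = 3.147×10^-5 K/W
R_outer film = 1/(h_o·2πr_oL) = 1/(25.4×2π×0.055×4.95) = 0.02302 K/W
R_total = 0.02305 K/W
Q = ΔT/R_total = 17/0.02305

Q ≈ 738 W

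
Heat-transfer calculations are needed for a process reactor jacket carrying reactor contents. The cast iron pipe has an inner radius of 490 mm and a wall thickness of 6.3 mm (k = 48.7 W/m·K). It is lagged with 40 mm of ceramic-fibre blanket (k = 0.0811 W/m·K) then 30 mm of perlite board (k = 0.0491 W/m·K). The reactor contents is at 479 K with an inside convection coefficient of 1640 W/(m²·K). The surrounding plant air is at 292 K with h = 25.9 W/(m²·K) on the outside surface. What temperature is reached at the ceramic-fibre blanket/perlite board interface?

T ≈ 395 K

Radial resistances (cylindrical: R_cond = ln(r_o/r_i)/(2πkL), R_conv = 1/(h·2πrL)):
R_inner film = 1/(h_i·2πr₁L) = 1/(1640×2π×0.49×1) = 1.981×10^-4 K/W
R_cast iron pipe wall = ln(496.3/490)/(2π×48.7×1) = 4.175×10^-5 K/W
R_ceramic-fibre blanket = ln(536.3/496.3)/(2π×0.0811×1) = 0.1521 K/W
R_perlite board = ln(566.3/536.3)/(2π×0.0491×1) = 0.1764 K/W
R_outer film = 1/(h_o·2πr_oL) = 1/(25.9×2π×0.5663×1) = 0.01085 K/W
R_total = 0.3396 K/W
Q = ΔT/R_total = 187/0.3396
Q = 551 W/m
T_interface = T_inner − Q·ΣR(inner→interface) = 479 − 551×0.1524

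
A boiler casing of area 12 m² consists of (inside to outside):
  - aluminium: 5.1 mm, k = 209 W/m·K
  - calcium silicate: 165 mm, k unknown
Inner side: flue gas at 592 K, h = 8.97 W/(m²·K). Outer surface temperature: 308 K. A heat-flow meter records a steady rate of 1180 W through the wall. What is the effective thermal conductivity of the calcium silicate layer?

k ≈ 0.0594 W/(m·K)

Model the wall as resistances in series:
R_inner film = 1/(h_i·A) = 1/(8.97×12) = 0.00929 K/W
R_aluminium = L/(kA) = 0.0051/(209×12) = 2.033×10^-6 K/W
Sum of known resistances R_other = 0.009292 K/W
Total R = ΔT/Q = 284/1180 = 0.2407 K/W
R_calcium silicate = R_total − R_other = 0.2314 K/W
k = L/(R·A) = 0.165/(0.2314×12)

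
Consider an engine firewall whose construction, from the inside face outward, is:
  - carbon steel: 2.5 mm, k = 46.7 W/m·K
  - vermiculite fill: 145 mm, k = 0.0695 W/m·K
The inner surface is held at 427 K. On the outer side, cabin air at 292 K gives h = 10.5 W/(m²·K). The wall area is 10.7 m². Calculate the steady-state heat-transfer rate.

Series thermal resistances:
R_carbon steel = L/(kA) = 0.0025/(46.7×10.7) = 5.003×10^-6 K/W
R_vermiculite fill = L/(kA) = 0.145/(0.0695×10.7) = 0.195 K/W
R_outer film = 1/(h_o·A) = 1/(10.5×10.7) = 0.008901 K/W
R_total = 0.2039 K/W
Q = ΔT / R_total = 135 / 0.2039

Q ≈ 662 W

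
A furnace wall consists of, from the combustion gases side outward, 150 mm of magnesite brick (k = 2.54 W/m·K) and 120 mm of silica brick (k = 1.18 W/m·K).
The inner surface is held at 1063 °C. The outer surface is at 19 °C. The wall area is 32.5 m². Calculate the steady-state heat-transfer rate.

Model the wall as resistances in series:
R_magnesite brick = L/(kA) = 0.15/(2.54×32.5) = 0.001817 K/W
R_silica brick = L/(kA) = 0.12/(1.18×32.5) = 0.003129 K/W
R_total = 0.004946 K/W
Q = ΔT / R_total = 1044 / 0.004946

Q ≈ 211000 W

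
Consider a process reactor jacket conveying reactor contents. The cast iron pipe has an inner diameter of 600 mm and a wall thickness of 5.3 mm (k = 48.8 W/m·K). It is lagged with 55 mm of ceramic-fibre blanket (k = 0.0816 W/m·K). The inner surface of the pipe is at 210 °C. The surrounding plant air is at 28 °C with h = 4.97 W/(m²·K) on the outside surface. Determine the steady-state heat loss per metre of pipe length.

q′ ≈ 442 W/m

Treating each annulus and film as a series resistance:
R_cast iron pipe wall = ln(305.3/300)/(2π×48.8×1) = 5.711×10^-5 K/W
R_ceramic-fibre blanket = ln(360.3/305.3)/(2π×0.0816×1) = 0.3231 K/W
R_outer film = 1/(h_o·2πr_oL) = 1/(4.97×2π×0.3603×1) = 0.08888 K/W
R_total = 0.412 K/W
Q = ΔT/R_total = 182/0.412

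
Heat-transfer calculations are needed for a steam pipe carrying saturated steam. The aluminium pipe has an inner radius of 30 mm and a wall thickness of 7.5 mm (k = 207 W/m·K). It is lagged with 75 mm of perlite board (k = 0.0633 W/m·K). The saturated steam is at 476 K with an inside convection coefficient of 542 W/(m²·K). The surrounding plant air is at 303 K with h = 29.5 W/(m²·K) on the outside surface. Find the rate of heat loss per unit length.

q′ ≈ 61.3 W/m

Treating each annulus and film as a series resistance:
R_inner film = 1/(h_i·2πr₁L) = 1/(542×2π×0.03×1) = 0.009788 K/W
R_aluminium pipe wall = ln(37.5/30)/(2π×207×1) = 1.716×10^-4 K/W
R_perlite board = ln(112.5/37.5)/(2π×0.0633×1) = 2.762 K/W
R_outer film = 1/(h_o·2πr_oL) = 1/(29.5×2π×0.1125×1) = 0.04796 K/W
R_total = 2.82 K/W
Q = ΔT/R_total = 173/2.82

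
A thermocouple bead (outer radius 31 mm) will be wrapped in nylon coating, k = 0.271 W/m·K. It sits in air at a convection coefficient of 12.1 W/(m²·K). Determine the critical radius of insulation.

r_cr ≈ 44.8 mm

For a sphere r_cr = 2k/h = 2×0.271/12.1
r_cr = 44.8 mm; since the bare radius (31 mm) is below r_cr, adding a thin layer of insulation will *increase* heat loss.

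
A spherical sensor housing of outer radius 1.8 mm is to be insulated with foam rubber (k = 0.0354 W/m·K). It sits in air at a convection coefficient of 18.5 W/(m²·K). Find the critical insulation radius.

For a sphere r_cr = 2k/h = 2×0.0354/18.5
r_cr = 3.83 mm; since the bare radius (1.8 mm) is below r_cr, adding a thin layer of insulation will *increase* heat loss.

r_cr ≈ 3.83 mm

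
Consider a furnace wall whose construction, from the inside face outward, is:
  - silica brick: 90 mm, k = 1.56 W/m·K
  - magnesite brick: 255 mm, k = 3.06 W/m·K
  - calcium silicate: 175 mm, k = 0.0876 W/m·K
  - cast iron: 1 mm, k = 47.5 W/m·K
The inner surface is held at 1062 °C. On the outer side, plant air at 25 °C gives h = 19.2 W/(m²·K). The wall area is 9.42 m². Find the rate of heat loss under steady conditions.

Q ≈ 4460 W

Model the wall as resistances in series:
R_silica brick = L/(kA) = 0.09/(1.56×9.42) = 0.006124 K/W
R_magnesite brick = L/(kA) = 0.255/(3.06×9.42) = 0.008846 K/W
R_calcium silicate = L/(kA) = 0.175/(0.0876×9.42) = 0.2121 K/W
R_cast iron = L/(kA) = 0.001/(47.5×9.42) = 2.235×10^-6 K/W
R_outer film = 1/(h_o·A) = 1/(19.2×9.42) = 0.005529 K/W
R_total = 0.2326 K/W
Q = ΔT / R_total = 1037 / 0.2326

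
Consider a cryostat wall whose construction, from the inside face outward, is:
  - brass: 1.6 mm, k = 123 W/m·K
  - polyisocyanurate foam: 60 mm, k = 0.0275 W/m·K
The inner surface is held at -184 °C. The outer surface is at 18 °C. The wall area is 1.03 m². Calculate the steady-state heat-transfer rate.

Q ≈ 95.4 W

Model the wall as resistances in series:
R_brass = L/(kA) = 0.0016/(123×1.03) = 1.263×10^-5 K/W
R_polyisocyanurate foam = L/(kA) = 0.06/(0.0275×1.03) = 2.118 K/W
R_total = 2.118 K/W
Q = ΔT / R_total = 202 / 2.118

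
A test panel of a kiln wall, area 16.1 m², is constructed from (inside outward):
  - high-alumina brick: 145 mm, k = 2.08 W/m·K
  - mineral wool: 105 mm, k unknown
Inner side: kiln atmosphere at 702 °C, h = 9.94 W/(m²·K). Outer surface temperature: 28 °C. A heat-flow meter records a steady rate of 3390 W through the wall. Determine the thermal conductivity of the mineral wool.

Series thermal resistances:
R_inner film = 1/(h_i·A) = 1/(9.94×16.1) = 0.006249 K/W
R_high-alumina brick = L/(kA) = 0.145/(2.08×16.1) = 0.00433 K/W
Sum of known resistances R_other = 0.01058 K/W
Total R = ΔT/Q = 674/3390 = 0.1988 K/W
R_mineral wool = R_total − R_other = 0.1882 K/W
k = L/(R·A) = 0.105/(0.1882×16.1)

k ≈ 0.0346 W/(m·K)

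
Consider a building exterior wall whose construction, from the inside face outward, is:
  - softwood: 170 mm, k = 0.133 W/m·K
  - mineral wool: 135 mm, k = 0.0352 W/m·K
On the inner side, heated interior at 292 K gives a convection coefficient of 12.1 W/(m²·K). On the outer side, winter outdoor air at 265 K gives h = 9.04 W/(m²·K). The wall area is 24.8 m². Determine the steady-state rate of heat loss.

Q ≈ 126 W

Treating each layer as a thermal resistance in series:
R_inner film = 1/(h_i·A) = 1/(12.1×24.8) = 0.003332 K/W
R_softwood = L/(kA) = 0.17/(0.133×24.8) = 0.05154 K/W
R_mineral wool = L/(kA) = 0.135/(0.0352×24.8) = 0.1546 K/W
R_outer film = 1/(h_o·A) = 1/(9.04×24.8) = 0.00446 K/W
R_total = 0.214 K/W
Q = ΔT / R_total = 27 / 0.214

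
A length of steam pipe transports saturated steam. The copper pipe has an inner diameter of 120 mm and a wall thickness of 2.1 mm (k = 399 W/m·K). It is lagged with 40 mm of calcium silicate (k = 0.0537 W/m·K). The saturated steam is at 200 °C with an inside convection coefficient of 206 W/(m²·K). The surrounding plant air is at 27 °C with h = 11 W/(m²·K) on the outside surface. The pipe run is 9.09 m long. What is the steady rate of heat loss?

Q ≈ 966 W

Radial resistances (cylindrical: R_cond = ln(r_o/r_i)/(2πkL), R_conv = 1/(h·2πrL)):
R_inner film = 1/(h_i·2πr₁L) = 1/(206×2π×0.06×9.09) = 0.001417 K/W
R_copper pipe wall = ln(62.1/60)/(2π×399×9.09) = 1.51×10^-6 K/W
R_calcium silicate = ln(102.1/62.1)/(2π×0.0537×9.09) = 0.1621 K/W
R_outer film = 1/(h_o·2πr_oL) = 1/(11×2π×0.1021×9.09) = 0.01559 K/W
R_total = 0.1791 K/W
Q = ΔT/R_total = 173/0.1791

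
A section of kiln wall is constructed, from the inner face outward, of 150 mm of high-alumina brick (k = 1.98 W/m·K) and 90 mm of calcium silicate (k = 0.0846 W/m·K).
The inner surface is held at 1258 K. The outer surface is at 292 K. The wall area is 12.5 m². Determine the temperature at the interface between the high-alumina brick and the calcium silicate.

T ≈ 1190 K

Treating each layer as a thermal resistance in series:
R_high-alumina brick = L/(kA) = 0.15/(1.98×12.5) = 0.006061 K/W
R_calcium silicate = L/(kA) = 0.09/(0.0846×12.5) = 0.08511 K/W
R_total = 0.09117 K/W;  Q = ΔT/R_total = 966/0.09117 = 10600 W
T_interface = T_inner − Q·ΣR(inner→interface) = 1258 − 10600×0.006061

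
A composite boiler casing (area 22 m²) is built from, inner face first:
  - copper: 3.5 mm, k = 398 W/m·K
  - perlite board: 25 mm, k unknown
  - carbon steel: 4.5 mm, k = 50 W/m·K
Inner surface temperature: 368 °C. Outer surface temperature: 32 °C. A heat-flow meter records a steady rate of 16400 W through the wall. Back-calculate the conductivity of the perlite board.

k ≈ 0.0555 W/(m·K)

Series thermal resistances:
R_copper = L/(kA) = 0.0035/(398×22) = 3.997×10^-7 K/W
R_carbon steel = L/(kA) = 0.0045/(50×22) = 4.091×10^-6 K/W
Sum of known resistances R_other = 4.491×10^-6 K/W
Total R = ΔT/Q = 336/16400 = 0.02049 K/W
R_perlite board = R_total − R_other = 0.02048 K/W
k = L/(R·A) = 0.025/(0.02048×22)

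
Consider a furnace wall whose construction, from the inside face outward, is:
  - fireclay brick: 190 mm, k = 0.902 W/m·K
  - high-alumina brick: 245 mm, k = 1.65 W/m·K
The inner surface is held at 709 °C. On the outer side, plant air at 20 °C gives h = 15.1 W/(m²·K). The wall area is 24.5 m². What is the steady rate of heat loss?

Q ≈ 39700 W

Treating each layer as a thermal resistance in series:
R_fireclay brick = L/(kA) = 0.19/(0.902×24.5) = 0.008598 K/W
R_high-alumina brick = L/(kA) = 0.245/(1.65×24.5) = 0.006061 K/W
R_outer film = 1/(h_o·A) = 1/(15.1×24.5) = 0.002703 K/W
R_total = 0.01736 K/W
Q = ΔT / R_total = 689 / 0.01736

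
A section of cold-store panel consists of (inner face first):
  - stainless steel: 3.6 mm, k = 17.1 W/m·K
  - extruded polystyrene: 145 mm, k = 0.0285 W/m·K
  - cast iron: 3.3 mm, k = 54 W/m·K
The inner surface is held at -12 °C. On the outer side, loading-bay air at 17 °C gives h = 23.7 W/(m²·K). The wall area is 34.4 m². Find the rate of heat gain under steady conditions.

Series thermal resistances:
R_stainless steel = L/(kA) = 0.0036/(17.1×34.4) = 6.12×10^-6 K/W
R_extruded polystyrene = L/(kA) = 0.145/(0.0285×34.4) = 0.1479 K/W
R_cast iron = L/(kA) = 0.0033/(54×34.4) = 1.776×10^-6 K/W
R_outer film = 1/(h_o·A) = 1/(23.7×34.4) = 0.001227 K/W
R_total = 0.1491 K/W
Q = ΔT / R_total = 29 / 0.1491

Q ≈ 194 W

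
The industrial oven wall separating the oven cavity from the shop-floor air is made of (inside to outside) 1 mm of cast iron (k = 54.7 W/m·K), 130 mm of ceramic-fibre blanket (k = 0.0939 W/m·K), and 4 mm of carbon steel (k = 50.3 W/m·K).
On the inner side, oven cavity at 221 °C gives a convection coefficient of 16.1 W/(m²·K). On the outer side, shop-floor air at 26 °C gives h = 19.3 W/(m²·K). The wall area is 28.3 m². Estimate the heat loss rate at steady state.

Q ≈ 3680 W

Thermal resistances in series:
R_inner film = 1/(h_i·A) = 1/(16.1×28.3) = 0.002195 K/W
R_cast iron = L/(kA) = 0.001/(54.7×28.3) = 6.46×10^-7 K/W
R_ceramic-fibre blanket = L/(kA) = 0.13/(0.0939×28.3) = 0.04892 K/W
R_carbon steel = L/(kA) = 0.004/(50.3×28.3) = 2.81×10^-6 K/W
R_outer film = 1/(h_o·A) = 1/(19.3×28.3) = 0.001831 K/W
R_total = 0.05295 K/W
Q = ΔT / R_total = 195 / 0.05295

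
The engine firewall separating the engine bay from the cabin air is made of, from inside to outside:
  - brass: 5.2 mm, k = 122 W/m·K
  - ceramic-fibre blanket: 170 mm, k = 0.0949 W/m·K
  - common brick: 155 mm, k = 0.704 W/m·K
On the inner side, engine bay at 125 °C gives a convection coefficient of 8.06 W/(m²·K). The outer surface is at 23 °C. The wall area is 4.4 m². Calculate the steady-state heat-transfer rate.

Treating each layer as a thermal resistance in series:
R_inner film = 1/(h_i·A) = 1/(8.06×4.4) = 0.0282 K/W
R_brass = L/(kA) = 0.0052/(122×4.4) = 9.687×10^-6 K/W
R_ceramic-fibre blanket = L/(kA) = 0.17/(0.0949×4.4) = 0.4071 K/W
R_common brick = L/(kA) = 0.155/(0.704×4.4) = 0.05004 K/W
R_total = 0.4854 K/W
Q = ΔT / R_total = 102 / 0.4854

Q ≈ 210 W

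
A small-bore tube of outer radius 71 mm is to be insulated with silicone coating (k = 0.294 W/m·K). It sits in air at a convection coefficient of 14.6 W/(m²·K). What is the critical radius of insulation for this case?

For a cylinder r_cr = k/h = 0.294/14.6
r_cr = 20.1 mm; since the bare radius (71 mm) is above r_cr, any added insulation will reduce heat loss.

r_cr ≈ 20.1 mm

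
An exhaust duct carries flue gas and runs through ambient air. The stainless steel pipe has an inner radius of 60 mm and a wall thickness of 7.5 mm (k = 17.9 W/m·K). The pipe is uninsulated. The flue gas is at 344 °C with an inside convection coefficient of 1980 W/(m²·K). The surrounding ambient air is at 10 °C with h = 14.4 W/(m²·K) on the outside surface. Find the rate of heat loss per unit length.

Cylindrical conduction, so R = ln(r₂/r₁)/(2πkL) per layer, in series:
R_inner film = 1/(h_i·2πr₁L) = 1/(1980×2π×0.06×1) = 0.00134 K/W
R_stainless steel pipe wall = ln(67.5/60)/(2π×17.9×1) = 0.001047 K/W
R_outer film = 1/(h_o·2πr_oL) = 1/(14.4×2π×0.0675×1) = 0.1637 K/W
R_total = 0.1661 K/W
Q = ΔT/R_total = 334/0.1661

q′ ≈ 2010 W/m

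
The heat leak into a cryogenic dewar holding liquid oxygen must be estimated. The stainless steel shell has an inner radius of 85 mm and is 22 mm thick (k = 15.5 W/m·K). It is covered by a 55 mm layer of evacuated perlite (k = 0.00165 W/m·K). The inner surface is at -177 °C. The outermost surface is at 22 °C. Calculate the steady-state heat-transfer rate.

Radial (spherical) resistances in series:
R_stainless steel shell = (1/0.085 − 1/0.107)/(4π×15.5) = 0.01242 K/W
R_evacuated perlite = (1/0.107 − 1/0.162)/(4π×0.00165) = 153 K/W
R_total = 153 K/W
Q = ΔT/R_total = 199/153

Q ≈ 1.3 W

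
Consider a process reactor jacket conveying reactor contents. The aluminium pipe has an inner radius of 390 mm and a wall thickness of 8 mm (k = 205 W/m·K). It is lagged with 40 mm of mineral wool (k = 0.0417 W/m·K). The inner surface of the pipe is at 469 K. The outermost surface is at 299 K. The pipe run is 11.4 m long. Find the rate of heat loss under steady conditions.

Treating each annulus and film as a series resistance:
R_aluminium pipe wall = ln(398/390)/(2π×205×11.4) = 1.383×10^-6 K/W
R_mineral wool = ln(438/398)/(2π×0.0417×11.4) = 0.03206 K/W
R_total = 0.03206 K/W
Q = ΔT/R_total = 170/0.03206

Q ≈ 5300 W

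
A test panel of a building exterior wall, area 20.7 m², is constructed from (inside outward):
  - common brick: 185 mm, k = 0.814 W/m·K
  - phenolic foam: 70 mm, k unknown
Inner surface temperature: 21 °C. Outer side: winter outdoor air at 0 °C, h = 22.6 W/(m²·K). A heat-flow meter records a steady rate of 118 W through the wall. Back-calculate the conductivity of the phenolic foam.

Using the resistance-network approach (series):
R_common brick = L/(kA) = 0.185/(0.814×20.7) = 0.01098 K/W
R_outer film = 1/(h_o·A) = 1/(22.6×20.7) = 0.002138 K/W
Sum of known resistances R_other = 0.01312 K/W
Total R = ΔT/Q = 21/118 = 0.178 K/W
R_phenolic foam = R_total − R_other = 0.1648 K/W
k = L/(R·A) = 0.07/(0.1648×20.7)

k ≈ 0.0205 W/(m·K)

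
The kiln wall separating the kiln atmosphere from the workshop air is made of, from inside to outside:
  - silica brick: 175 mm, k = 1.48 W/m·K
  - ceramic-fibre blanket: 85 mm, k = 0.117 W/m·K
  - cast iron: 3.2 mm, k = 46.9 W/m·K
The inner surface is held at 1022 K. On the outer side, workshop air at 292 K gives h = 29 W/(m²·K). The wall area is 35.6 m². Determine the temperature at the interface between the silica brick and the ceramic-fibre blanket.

T ≈ 924 K

Thermal resistances in series:
R_silica brick = L/(kA) = 0.175/(1.48×35.6) = 0.003321 K/W
R_ceramic-fibre blanket = L/(kA) = 0.085/(0.117×35.6) = 0.02041 K/W
R_cast iron = L/(kA) = 0.0032/(46.9×35.6) = 1.917×10^-6 K/W
R_outer film = 1/(h_o·A) = 1/(29×35.6) = 9.686×10^-4 K/W
R_total = 0.0247 K/W;  Q = ΔT/R_total = 730/0.0247 = 29560 W
T_interface = T_inner − Q·ΣR(inner→interface) = 1022 − 29600×0.003321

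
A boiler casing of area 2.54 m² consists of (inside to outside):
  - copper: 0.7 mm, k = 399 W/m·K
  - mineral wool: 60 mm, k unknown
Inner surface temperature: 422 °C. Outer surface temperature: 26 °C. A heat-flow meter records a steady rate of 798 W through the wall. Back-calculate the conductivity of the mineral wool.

Model the wall as resistances in series:
R_copper = L/(kA) = 0.0007/(399×2.54) = 6.907×10^-7 K/W
Sum of known resistances R_other = 6.907×10^-7 K/W
Total R = ΔT/Q = 396/798 = 0.4962 K/W
R_mineral wool = R_total − R_other = 0.4962 K/W
k = L/(R·A) = 0.06/(0.4962×2.54)

k ≈ 0.0476 W/(m·K)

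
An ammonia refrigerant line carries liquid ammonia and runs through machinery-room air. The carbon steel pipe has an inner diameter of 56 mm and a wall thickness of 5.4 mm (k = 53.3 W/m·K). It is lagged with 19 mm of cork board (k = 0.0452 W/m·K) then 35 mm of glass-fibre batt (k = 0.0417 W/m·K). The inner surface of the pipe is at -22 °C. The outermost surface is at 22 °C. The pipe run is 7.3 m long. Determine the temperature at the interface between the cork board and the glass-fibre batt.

Cylindrical conduction, so R = ln(r₂/r₁)/(2πkL) per layer, in series:
R_carbon steel pipe wall = ln(33.4/28)/(2π×53.3×7.3) = 7.214×10^-5 K/W
R_cork board = ln(52.4/33.4)/(2π×0.0452×7.3) = 0.2172 K/W
R_glass-fibre batt = ln(87.4/52.4)/(2π×0.0417×7.3) = 0.2675 K/W
R_total = 0.4848 K/W
Q = ΔT/R_total = 44/0.4848
Q = 90.8 W
T_interface = T_inner + Q·ΣR(inner→interface) = -22 + 90.8×0.2173

T ≈ -2.28 °C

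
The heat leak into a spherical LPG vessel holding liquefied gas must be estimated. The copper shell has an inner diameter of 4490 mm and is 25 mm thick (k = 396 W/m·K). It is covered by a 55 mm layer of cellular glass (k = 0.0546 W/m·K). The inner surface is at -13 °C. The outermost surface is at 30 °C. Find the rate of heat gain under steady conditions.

For a spherical shell R = (1/r₁ − 1/r₂)/(4πk); film R = 1/(h·4πr²). In series:
R_copper shell = (1/2.245 − 1/2.27)/(4π×396) = 9.858×10^-7 K/W
R_cellular glass = (1/2.27 − 1/2.325)/(4π×0.0546) = 0.01519 K/W
R_total = 0.01519 K/W
Q = ΔT/R_total = 43/0.01519

Q ≈ 2830 W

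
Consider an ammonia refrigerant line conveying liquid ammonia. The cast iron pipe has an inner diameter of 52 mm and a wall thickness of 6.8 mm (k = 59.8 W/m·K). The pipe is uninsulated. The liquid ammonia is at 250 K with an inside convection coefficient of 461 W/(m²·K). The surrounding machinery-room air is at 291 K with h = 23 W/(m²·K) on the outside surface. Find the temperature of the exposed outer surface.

T ≈ 253 K

Cylindrical conduction, so R = ln(r₂/r₁)/(2πkL) per layer, in series:
R_inner film = 1/(h_i·2πr₁L) = 1/(461×2π×0.026×1) = 0.01328 K/W
R_cast iron pipe wall = ln(32.8/26)/(2π×59.8×1) = 6.183×10^-4 K/W
R_outer film = 1/(h_o·2πr_oL) = 1/(23×2π×0.0328×1) = 0.211 K/W
R_total = 0.2249 K/W
Q = ΔT/R_total = 41/0.2249
Q = 182 W/m
T_interface = T_inner + Q·ΣR(inner→interface) = 250 + 182×0.0139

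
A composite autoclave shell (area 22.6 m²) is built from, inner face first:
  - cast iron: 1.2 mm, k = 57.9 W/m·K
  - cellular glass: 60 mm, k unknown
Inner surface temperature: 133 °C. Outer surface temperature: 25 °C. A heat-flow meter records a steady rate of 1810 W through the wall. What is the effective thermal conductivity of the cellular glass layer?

Thermal resistances in series:
R_cast iron = L/(kA) = 0.0012/(57.9×22.6) = 9.171×10^-7 K/W
Sum of known resistances R_other = 9.171×10^-7 K/W
Total R = ΔT/Q = 108/1810 = 0.05967 K/W
R_cellular glass = R_total − R_other = 0.05967 K/W
k = L/(R·A) = 0.06/(0.05967×22.6)

k ≈ 0.0445 W/(m·K)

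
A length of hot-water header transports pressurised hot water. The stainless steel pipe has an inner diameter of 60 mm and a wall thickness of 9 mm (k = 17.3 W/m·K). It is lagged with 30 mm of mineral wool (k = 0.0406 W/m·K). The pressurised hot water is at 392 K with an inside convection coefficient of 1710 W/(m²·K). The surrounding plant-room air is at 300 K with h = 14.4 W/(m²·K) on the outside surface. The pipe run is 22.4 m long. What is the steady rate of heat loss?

Radial resistances (cylindrical: R_cond = ln(r_o/r_i)/(2πkL), R_conv = 1/(h·2πrL)):
R_inner film = 1/(h_i·2πr₁L) = 1/(1710×2π×0.03×22.4) = 1.385×10^-4 K/W
R_stainless steel pipe wall = ln(39/30)/(2π×17.3×22.4) = 1.078×10^-4 K/W
R_mineral wool = ln(69/39)/(2π×0.0406×22.4) = 0.09985 K/W
R_outer film = 1/(h_o·2πr_oL) = 1/(14.4×2π×0.069×22.4) = 0.007151 K/W
R_total = 0.1072 K/W
Q = ΔT/R_total = 92/0.1072

Q ≈ 858 W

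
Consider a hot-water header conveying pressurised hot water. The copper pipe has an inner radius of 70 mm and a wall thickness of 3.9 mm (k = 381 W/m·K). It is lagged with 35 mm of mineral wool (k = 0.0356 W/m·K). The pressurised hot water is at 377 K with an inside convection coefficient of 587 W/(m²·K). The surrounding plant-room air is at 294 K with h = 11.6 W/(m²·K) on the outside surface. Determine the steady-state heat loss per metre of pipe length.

Per-layer cylindrical resistances, series-summed:
R_inner film = 1/(h_i·2πr₁L) = 1/(587×2π×0.07×1) = 0.003873 K/W
R_copper pipe wall = ln(73.9/70)/(2π×381×1) = 2.265×10^-5 K/W
R_mineral wool = ln(108.9/73.9)/(2π×0.0356×1) = 1.733 K/W
R_outer film = 1/(h_o·2πr_oL) = 1/(11.6×2π×0.1089×1) = 0.126 K/W
R_total = 1.863 K/W
Q = ΔT/R_total = 83/1.863

q′ ≈ 44.5 W/m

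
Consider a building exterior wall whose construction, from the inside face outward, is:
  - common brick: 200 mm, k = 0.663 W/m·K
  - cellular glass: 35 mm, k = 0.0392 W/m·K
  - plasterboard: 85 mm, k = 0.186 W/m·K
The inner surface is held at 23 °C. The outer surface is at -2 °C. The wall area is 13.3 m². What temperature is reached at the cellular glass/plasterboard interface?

Series thermal resistances:
R_common brick = L/(kA) = 0.2/(0.663×13.3) = 0.02268 K/W
R_cellular glass = L/(kA) = 0.035/(0.0392×13.3) = 0.06713 K/W
R_plasterboard = L/(kA) = 0.085/(0.186×13.3) = 0.03436 K/W
R_total = 0.1242 K/W;  Q = ΔT/R_total = 25/0.1242 = 201.3 W
T_interface = T_inner − Q·ΣR(inner→interface) = 23 − 201×0.08981

T ≈ 4.92 °C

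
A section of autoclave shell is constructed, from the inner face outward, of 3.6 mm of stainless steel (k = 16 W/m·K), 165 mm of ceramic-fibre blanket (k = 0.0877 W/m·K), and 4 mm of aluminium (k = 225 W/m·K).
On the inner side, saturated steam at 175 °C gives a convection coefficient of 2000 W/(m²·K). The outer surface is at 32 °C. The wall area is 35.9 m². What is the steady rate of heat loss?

Q ≈ 2730 W

Thermal resistances in series:
R_inner film = 1/(h_i·A) = 1/(2000×35.9) = 1.393×10^-5 K/W
R_stainless steel = L/(kA) = 0.0036/(16×35.9) = 6.267×10^-6 K/W
R_ceramic-fibre blanket = L/(kA) = 0.165/(0.0877×35.9) = 0.05241 K/W
R_aluminium = L/(kA) = 0.004/(225×35.9) = 4.952×10^-7 K/W
R_total = 0.05243 K/W
Q = ΔT / R_total = 143 / 0.05243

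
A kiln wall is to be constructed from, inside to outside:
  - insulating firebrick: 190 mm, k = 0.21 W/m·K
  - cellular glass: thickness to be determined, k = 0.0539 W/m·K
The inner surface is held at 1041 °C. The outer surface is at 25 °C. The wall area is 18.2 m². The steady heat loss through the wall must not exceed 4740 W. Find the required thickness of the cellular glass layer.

L ≈ 162 mm

Using the resistance-network approach (series):
R_insulating firebrick = L/(kA) = 0.19/(0.21×18.2) = 0.04971 K/W
Sum of the known resistances R_other = 0.04971 K/W
Required total resistance R_tot = ΔT/Q_allow = 1016/4740 = 0.2143 K/W
R_cellular glass = R_tot − R_other = 0.1646 K/W
L = R·k·A = 0.1646×0.0539×18.2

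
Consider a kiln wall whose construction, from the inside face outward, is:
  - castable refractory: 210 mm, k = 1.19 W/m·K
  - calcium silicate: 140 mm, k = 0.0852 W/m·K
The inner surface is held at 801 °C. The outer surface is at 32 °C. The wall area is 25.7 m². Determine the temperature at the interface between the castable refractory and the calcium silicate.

T ≈ 726 °C

Treating each layer as a thermal resistance in series:
R_castable refractory = L/(kA) = 0.21/(1.19×25.7) = 0.006867 K/W
R_calcium silicate = L/(kA) = 0.14/(0.0852×25.7) = 0.06394 K/W
R_total = 0.0708 K/W;  Q = ΔT/R_total = 769/0.0708 = 10860 W
T_interface = T_inner − Q·ΣR(inner→interface) = 801 − 10900×0.006867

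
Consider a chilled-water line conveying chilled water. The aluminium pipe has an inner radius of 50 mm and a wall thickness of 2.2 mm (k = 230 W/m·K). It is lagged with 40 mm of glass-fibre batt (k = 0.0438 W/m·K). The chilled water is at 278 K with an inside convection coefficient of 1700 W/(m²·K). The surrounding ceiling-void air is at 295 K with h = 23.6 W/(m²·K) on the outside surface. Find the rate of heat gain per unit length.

For a radial system each layer contributes R = ln(r_out/r_in)/(2πkL); films add R = 1/(hA).
R_inner film = 1/(h_i·2πr₁L) = 1/(1700×2π×0.05×1) = 0.001872 K/W
R_aluminium pipe wall = ln(52.2/50)/(2π×230×1) = 2.98×10^-5 K/W
R_glass-fibre batt = ln(92.2/52.2)/(2π×0.0438×1) = 2.067 K/W
R_outer film = 1/(h_o·2πr_oL) = 1/(23.6×2π×0.0922×1) = 0.07314 K/W
R_total = 2.142 K/W
Q = ΔT/R_total = 17/2.142

q′ ≈ 7.94 W/m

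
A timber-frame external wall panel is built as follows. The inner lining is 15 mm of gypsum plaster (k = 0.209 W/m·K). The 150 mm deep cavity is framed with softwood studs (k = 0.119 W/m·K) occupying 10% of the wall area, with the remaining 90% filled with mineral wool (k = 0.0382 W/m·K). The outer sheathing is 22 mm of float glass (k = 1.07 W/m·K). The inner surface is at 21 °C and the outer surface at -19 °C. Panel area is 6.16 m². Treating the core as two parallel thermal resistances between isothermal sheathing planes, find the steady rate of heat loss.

Sheathing layers in series; stud and cavity paths in parallel between them.
R_inner = 0.015/(0.209×6.16) = 0.01165 K/W
R_stud  = 0.15/(0.119×0.1×6.16) = 2.046 K/W
R_cav   = 0.15/(0.0382×0.9×6.16) = 0.7083 K/W
1/R_core = 1/R_stud + 1/R_cav → R_core = 0.5262 K/W
R_outer = 0.022/(1.07×6.16) = 0.003338 K/W
R_total = 0.5411 K/W
Q = ΔT/R_total = 40/0.5411

Q ≈ 73.9 W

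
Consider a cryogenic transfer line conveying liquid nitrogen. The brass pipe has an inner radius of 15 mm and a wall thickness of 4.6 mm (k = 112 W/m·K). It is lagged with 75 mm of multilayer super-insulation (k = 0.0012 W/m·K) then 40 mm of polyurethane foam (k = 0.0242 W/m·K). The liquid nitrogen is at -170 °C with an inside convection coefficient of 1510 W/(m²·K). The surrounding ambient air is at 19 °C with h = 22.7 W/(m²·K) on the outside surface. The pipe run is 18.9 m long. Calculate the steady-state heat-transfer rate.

For a radial system each layer contributes R = ln(r_out/r_in)/(2πkL); films add R = 1/(hA).
R_inner film = 1/(h_i·2πr₁L) = 1/(1510×2π×0.015×18.9) = 3.718×10^-4 K/W
R_brass pipe wall = ln(19.6/15)/(2π×112×18.9) = 2.011×10^-5 K/W
R_multilayer super-insulation = ln(94.6/19.6)/(2π×0.0012×18.9) = 11.05 K/W
R_polyurethane foam = ln(134.6/94.6)/(2π×0.0242×18.9) = 0.1227 K/W
R_outer film = 1/(h_o·2πr_oL) = 1/(22.7×2π×0.1346×18.9) = 0.002756 K/W
R_total = 11.17 K/W
Q = ΔT/R_total = 189/11.17

Q ≈ 16.9 W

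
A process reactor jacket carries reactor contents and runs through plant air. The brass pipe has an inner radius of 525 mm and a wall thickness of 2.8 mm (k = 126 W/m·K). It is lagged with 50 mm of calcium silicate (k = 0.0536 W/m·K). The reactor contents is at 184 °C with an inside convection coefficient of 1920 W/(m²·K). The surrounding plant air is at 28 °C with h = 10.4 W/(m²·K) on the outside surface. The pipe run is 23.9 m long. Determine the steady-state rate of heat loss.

Q ≈ 12600 W

Treating each annulus and film as a series resistance:
R_inner film = 1/(h_i·2πr₁L) = 1/(1920×2π×0.525×23.9) = 6.606×10^-6 K/W
R_brass pipe wall = ln(527.8/525)/(2π×126×23.9) = 2.811×10^-7 K/W
R_calcium silicate = ln(577.8/527.8)/(2π×0.0536×23.9) = 0.01124 K/W
R_outer film = 1/(h_o·2πr_oL) = 1/(10.4×2π×0.5778×23.9) = 0.001108 K/W
R_total = 0.01236 K/W
Q = ΔT/R_total = 156/0.01236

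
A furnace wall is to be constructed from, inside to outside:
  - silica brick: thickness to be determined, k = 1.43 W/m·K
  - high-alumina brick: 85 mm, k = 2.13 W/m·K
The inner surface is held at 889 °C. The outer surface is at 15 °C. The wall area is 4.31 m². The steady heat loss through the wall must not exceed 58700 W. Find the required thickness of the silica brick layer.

L ≈ 34.7 mm

Treating each layer as a thermal resistance in series:
R_high-alumina brick = L/(kA) = 0.085/(2.13×4.31) = 0.009259 K/W
Sum of the known resistances R_other = 0.009259 K/W
Required total resistance R_tot = ΔT/Q_allow = 874/58700 = 0.01489 K/W
R_silica brick = R_tot − R_other = 0.00563 K/W
L = R·k·A = 0.00563×1.43×4.31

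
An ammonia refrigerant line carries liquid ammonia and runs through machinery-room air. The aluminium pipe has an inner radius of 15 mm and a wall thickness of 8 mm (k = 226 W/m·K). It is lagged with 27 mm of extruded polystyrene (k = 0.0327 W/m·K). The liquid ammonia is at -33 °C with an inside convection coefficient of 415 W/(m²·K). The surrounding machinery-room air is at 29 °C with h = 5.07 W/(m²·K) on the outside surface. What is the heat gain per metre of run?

q′ ≈ 14 W/m

Per-layer cylindrical resistances, series-summed:
R_inner film = 1/(h_i·2πr₁L) = 1/(415×2π×0.015×1) = 0.02557 K/W
R_aluminium pipe wall = ln(23/15)/(2π×226×1) = 3.01×10^-4 K/W
R_extruded polystyrene = ln(50/23)/(2π×0.0327×1) = 3.779 K/W
R_outer film = 1/(h_o·2πr_oL) = 1/(5.07×2π×0.05×1) = 0.6278 K/W
R_total = 4.433 K/W
Q = ΔT/R_total = 62/4.433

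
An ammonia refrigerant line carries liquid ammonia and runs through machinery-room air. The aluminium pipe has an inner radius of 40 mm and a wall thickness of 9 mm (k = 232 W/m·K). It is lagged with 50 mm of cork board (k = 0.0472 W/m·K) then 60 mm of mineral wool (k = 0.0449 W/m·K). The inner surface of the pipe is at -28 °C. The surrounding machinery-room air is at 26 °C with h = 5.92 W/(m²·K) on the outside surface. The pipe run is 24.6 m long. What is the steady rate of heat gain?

Q ≈ 315 W

Per-layer cylindrical resistances, series-summed:
R_aluminium pipe wall = ln(49/40)/(2π×232×24.6) = 5.659×10^-6 K/W
R_cork board = ln(99/49)/(2π×0.0472×24.6) = 0.0964 K/W
R_mineral wool = ln(159/99)/(2π×0.0449×24.6) = 0.06827 K/W
R_outer film = 1/(h_o·2πr_oL) = 1/(5.92×2π×0.159×24.6) = 0.006873 K/W
R_total = 0.1715 K/W
Q = ΔT/R_total = 54/0.1715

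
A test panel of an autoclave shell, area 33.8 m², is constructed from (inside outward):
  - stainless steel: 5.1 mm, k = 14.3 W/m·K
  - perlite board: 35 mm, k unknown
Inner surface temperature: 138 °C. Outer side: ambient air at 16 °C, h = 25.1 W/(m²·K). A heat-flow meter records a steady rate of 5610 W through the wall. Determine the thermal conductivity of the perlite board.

k ≈ 0.0504 W/(m·K)

Treating each layer as a thermal resistance in series:
R_stainless steel = L/(kA) = 0.0051/(14.3×33.8) = 1.055×10^-5 K/W
R_outer film = 1/(h_o·A) = 1/(25.1×33.8) = 0.001179 K/W
Sum of known resistances R_other = 0.001189 K/W
Total R = ΔT/Q = 122/5610 = 0.02175 K/W
R_perlite board = R_total − R_other = 0.02056 K/W
k = L/(R·A) = 0.035/(0.02056×33.8)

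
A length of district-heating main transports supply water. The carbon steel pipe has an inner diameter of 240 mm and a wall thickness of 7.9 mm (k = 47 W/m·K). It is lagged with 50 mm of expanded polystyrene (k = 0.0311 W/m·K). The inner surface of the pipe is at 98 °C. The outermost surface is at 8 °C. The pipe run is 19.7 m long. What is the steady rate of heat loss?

For a radial system each layer contributes R = ln(r_out/r_in)/(2πkL); films add R = 1/(hA).
R_carbon steel pipe wall = ln(127.9/120)/(2π×47×19.7) = 1.096×10^-5 K/W
R_expanded polystyrene = ln(177.9/127.9)/(2π×0.0311×19.7) = 0.08572 K/W
R_total = 0.08573 K/W
Q = ΔT/R_total = 90/0.08573

Q ≈ 1050 W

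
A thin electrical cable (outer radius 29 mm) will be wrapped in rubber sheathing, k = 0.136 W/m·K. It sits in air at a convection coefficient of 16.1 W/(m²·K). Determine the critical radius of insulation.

r_cr ≈ 8.45 mm

For a cylinder r_cr = k/h = 0.136/16.1
r_cr = 8.45 mm; since the bare radius (29 mm) is above r_cr, any added insulation will reduce heat loss.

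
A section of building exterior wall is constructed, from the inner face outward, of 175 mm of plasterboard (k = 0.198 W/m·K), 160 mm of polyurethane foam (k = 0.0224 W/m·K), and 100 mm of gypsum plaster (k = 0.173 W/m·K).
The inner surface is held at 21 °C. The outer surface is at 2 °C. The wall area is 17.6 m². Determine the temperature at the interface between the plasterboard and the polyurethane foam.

T ≈ 19 °C

Model the wall as resistances in series:
R_plasterboard = L/(kA) = 0.175/(0.198×17.6) = 0.05022 K/W
R_polyurethane foam = L/(kA) = 0.16/(0.0224×17.6) = 0.4058 K/W
R_gypsum plaster = L/(kA) = 0.1/(0.173×17.6) = 0.03284 K/W
R_total = 0.4889 K/W;  Q = ΔT/R_total = 19/0.4889 = 38.86 W
T_interface = T_inner − Q·ΣR(inner→interface) = 21 − 38.9×0.05022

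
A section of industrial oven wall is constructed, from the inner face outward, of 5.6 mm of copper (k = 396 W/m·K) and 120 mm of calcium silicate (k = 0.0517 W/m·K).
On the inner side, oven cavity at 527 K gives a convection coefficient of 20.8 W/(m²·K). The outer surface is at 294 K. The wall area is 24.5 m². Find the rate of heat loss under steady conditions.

Thermal resistances in series:
R_inner film = 1/(h_i·A) = 1/(20.8×24.5) = 0.001962 K/W
R_copper = L/(kA) = 0.0056/(396×24.5) = 5.772×10^-7 K/W
R_calcium silicate = L/(kA) = 0.12/(0.0517×24.5) = 0.09474 K/W
R_total = 0.0967 K/W
Q = ΔT / R_total = 233 / 0.0967

Q ≈ 2410 W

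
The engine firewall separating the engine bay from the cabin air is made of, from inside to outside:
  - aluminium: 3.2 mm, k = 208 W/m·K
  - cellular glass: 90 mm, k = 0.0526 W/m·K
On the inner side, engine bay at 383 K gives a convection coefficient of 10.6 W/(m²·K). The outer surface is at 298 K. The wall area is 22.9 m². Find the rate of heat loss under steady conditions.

Series thermal resistances:
R_inner film = 1/(h_i·A) = 1/(10.6×22.9) = 0.00412 K/W
R_aluminium = L/(kA) = 0.0032/(208×22.9) = 6.718×10^-7 K/W
R_cellular glass = L/(kA) = 0.09/(0.0526×22.9) = 0.07472 K/W
R_total = 0.07884 K/W
Q = ΔT / R_total = 85 / 0.07884

Q ≈ 1080 W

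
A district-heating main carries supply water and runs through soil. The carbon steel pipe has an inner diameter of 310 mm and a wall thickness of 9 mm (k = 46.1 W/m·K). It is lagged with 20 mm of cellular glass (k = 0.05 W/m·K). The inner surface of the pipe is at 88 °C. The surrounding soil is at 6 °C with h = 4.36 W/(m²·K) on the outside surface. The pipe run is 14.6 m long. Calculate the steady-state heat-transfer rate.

Q ≈ 2120 W

Cylindrical conduction, so R = ln(r₂/r₁)/(2πkL) per layer, in series:
R_carbon steel pipe wall = ln(164/155)/(2π×46.1×14.6) = 1.335×10^-5 K/W
R_cellular glass = ln(184/164)/(2π×0.05×14.6) = 0.02509 K/W
R_outer film = 1/(h_o·2πr_oL) = 1/(4.36×2π×0.184×14.6) = 0.01359 K/W
R_total = 0.03869 K/W
Q = ΔT/R_total = 82/0.03869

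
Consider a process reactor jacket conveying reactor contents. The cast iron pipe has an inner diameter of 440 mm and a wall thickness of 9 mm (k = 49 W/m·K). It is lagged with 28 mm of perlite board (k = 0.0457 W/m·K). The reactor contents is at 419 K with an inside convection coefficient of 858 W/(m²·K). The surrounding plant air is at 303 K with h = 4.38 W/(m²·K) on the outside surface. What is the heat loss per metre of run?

q′ ≈ 213 W/m

Per-layer cylindrical resistances, series-summed:
R_inner film = 1/(h_i·2πr₁L) = 1/(858×2π×0.22×1) = 8.432×10^-4 K/W
R_cast iron pipe wall = ln(229/220)/(2π×49×1) = 1.302×10^-4 K/W
R_perlite board = ln(257/229)/(2π×0.0457×1) = 0.4017 K/W
R_outer film = 1/(h_o·2πr_oL) = 1/(4.38×2π×0.257×1) = 0.1414 K/W
R_total = 0.5441 K/W
Q = ΔT/R_total = 116/0.5441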